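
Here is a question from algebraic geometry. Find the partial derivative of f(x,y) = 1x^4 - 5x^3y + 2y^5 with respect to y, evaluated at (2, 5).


df/dy = (-5)*x^3 + 5*2*y^4
At (2,5): (-5)*2^3 + 5*2*5^4
= -40 + 6250
= 6210

6210


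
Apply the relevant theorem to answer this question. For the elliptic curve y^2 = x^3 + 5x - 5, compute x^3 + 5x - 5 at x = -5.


Compute x^3 + 5x - 5 at x = -5:
x^3 = (-5)^3 = -125
5*x = 5*(-5) = -25
Sum: -125 - 25 - 5 = -155

-155


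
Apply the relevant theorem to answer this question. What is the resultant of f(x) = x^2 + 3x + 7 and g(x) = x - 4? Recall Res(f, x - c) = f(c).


For Res(f, x - c), we evaluate f at x = c.
f(4) = 4^2 + 3*4 + 7
= 16 + 12 + 7
= 28 + 7 = 35
Res(f, g) = 35

35


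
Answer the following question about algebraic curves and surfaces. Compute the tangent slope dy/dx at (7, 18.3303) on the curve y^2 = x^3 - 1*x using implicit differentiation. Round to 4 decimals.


Using implicit differentiation of y^2 = x^3 - 1*x:
2y * dy/dx = 3x^2 - 1
dy/dx = (3x^2 - 1)/(2y)
Numerator: 3*7^2 - 1 = 146
Denominator: 2*18.3303 = 36.6606
dy/dx = 146/36.6606 = 3.9825

3.9825


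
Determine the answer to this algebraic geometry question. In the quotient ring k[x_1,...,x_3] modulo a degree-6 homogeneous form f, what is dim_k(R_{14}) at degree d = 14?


For R = k[x_1,...,x_n]/(f) with f homogeneous of degree e:
The Hilbert series is (1 - t^e)/(1 - t)^n.
So h(d) = C(d+n-1, n-1) - C(d-e+n-1, n-1) for d >= e.
With n=3, e=6, d=14:
C(14+3-1, 3-1) = C(16, 2) = 120
C(14-6+3-1, 3-1) = C(10, 2) = 45
h(14) = 120 - 45 = 75

75


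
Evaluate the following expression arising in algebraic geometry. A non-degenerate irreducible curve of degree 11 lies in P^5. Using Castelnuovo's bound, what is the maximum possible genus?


Castelnuovo's bound: write d - 1 = m(r-1) + epsilon with 0 <= epsilon < r-1.
d - 1 = 11 - 1 = 10
r - 1 = 5 - 1 = 4
10 = 2*4 + 2, so m = 2, epsilon = 2
pi(d, r) = m(m-1)(r-1)/2 + m*epsilon
= 2*1*4/2 + 2*2
= 8/2 + 4
= 4 + 4 = 8

8


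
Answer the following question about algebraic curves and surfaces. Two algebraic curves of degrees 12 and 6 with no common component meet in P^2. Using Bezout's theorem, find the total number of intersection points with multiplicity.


Bezout's theorem states the intersection count equals the product of degrees.
Intersection count = 12 * 6 = 72

72


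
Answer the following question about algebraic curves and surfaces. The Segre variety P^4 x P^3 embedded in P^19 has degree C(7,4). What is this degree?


The degree of the Segre variety P^4 x P^3 is C(m+n, m).
= C(7, 4)
= 35

35


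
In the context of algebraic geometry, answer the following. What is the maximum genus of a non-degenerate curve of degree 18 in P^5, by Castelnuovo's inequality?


Castelnuovo's bound: write d - 1 = m(r-1) + epsilon with 0 <= epsilon < r-1.
d - 1 = 18 - 1 = 17
r - 1 = 5 - 1 = 4
17 = 4*4 + 1, so m = 4, epsilon = 1
pi(d, r) = m(m-1)(r-1)/2 + m*epsilon
= 4*3*4/2 + 4*1
= 48/2 + 4
= 24 + 4 = 28

28


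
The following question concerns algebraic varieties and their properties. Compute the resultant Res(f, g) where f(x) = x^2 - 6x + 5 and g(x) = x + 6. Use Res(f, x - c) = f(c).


For Res(f, x - c), we evaluate f at x = c.
f(-6) = (-6)^2 - 6*(-6) + 5
= 36 + 36 + 5
= 72 + 5 = 77
Res(f, g) = 77

77


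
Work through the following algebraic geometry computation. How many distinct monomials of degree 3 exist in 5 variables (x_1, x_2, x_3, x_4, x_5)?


The number of degree-3 monomials in 5 variables is C(d+n-1, n-1).
= C(3+5-1, 5-1) = C(7, 4)
= 35

35


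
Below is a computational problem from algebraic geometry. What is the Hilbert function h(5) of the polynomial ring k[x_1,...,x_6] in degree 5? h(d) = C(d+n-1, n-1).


The Hilbert function for the polynomial ring in 6 variables is:
h(d) = C(d+n-1, n-1)
h(5) = C(5+6-1, 6-1) = C(10, 5)
= 10! / (5! * 5!)
= 252

252


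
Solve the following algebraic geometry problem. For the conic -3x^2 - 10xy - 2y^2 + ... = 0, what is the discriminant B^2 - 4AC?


The discriminant of a conic Ax^2 + Bxy + Cy^2 + ... = 0 is B^2 - 4AC.
B^2 = (-10)^2 = 100
4AC = 4*(-3)*(-2) = 24
Discriminant = 100 - 24 = 76

76


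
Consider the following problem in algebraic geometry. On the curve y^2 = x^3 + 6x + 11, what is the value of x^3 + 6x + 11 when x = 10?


Compute x^3 + 6x + 11 at x = 10:
x^3 = 10^3 = 1000
6*x = 6*10 = 60
Sum: 1000 + 60 + 11 = 1071

1071


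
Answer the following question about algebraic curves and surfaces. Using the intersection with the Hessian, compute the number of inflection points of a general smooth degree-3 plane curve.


For a general smooth plane curve C of degree d, the inflection points are
the intersection of C with its Hessian curve, which has degree 3(d-2).
By Bezout, the total intersection number is d * 3(d-2) = 3 * 3 = 9.
For a general curve every flex is ordinary, so each contributes
multiplicity 1 to C·Hess(C), and the number of distinct inflection
points is 3d(d-2).
Inflection points = 3*3*(3-2) = 3*3*1 = 9

9


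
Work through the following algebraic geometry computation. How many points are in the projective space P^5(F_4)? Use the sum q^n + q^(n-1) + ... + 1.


P^5(F_4) has (q^(n+1) - 1)/(q - 1) points.
= 4^5 + 4^4 + 4^3 + 4^2 + 4^1 + 4^0
= 1024 + 256 + 64 + 16 + 4 + 1
= 1365

1365


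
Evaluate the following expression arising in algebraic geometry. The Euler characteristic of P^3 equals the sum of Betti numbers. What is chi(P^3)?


The complex projective space P^3 has one cell in each even real dimension 0, 2, ..., 6.
The cohomology groups are H^{2k}(P^3) = Z for k = 0,...,3, and 0 otherwise.
Euler characteristic = sum of Betti numbers = 1 per even-dimensional cohomology group.
chi(P^3) = 3 + 1 = 4

4


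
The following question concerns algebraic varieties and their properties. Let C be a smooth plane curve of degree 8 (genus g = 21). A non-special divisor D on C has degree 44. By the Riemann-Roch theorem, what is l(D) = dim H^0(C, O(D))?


First, compute the genus of a smooth plane curve of degree 8:
g = (d-1)(d-2)/2 = (8-1)(8-2)/2 = 21
For a non-special divisor D (i.e., h^1(D) = 0), Riemann-Roch gives:
l(D) = deg(D) - g + 1
Since deg(D) = 44 >= 2g - 1 = 41, D is non-special.
l(D) = 44 - 21 + 1 = 24

24


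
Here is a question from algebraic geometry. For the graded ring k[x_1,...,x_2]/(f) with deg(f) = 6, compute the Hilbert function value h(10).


For R = k[x_1,...,x_n]/(f) with f homogeneous of degree e:
The Hilbert series is (1 - t^e)/(1 - t)^n.
So h(d) = C(d+n-1, n-1) - C(d-e+n-1, n-1) for d >= e.
With n=2, e=6, d=10:
C(10+2-1, 2-1) = C(11, 1) = 11
C(10-6+2-1, 2-1) = C(5, 1) = 5
h(10) = 11 - 5 = 6

6


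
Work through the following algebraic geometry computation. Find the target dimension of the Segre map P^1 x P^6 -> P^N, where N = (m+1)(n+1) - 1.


The Segre embedding maps P^m x P^n into P^N via
all products of coordinates from each factor.
N = (m+1)(n+1) - 1
N = (1+1)(6+1) - 1
N = 2*7 - 1
N = 14 - 1 = 13

13


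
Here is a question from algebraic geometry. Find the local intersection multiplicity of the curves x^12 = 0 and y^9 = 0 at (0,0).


The intersection multiplicity of V(x^a) and V(y^b) at the origin is:
I(O; V(x^12), V(y^9)) = dim_k(k[x,y]/(x^12, y^9))
A basis for k[x,y]/(x^12, y^9) is the set of monomials x^i * y^j
where 0 <= i < 12 and 0 <= j < 9.
The number of such monomials is 12 * 9 = 108

108


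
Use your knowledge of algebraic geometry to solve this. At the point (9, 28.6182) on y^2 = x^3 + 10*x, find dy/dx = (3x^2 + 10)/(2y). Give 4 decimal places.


Using implicit differentiation of y^2 = x^3 + 10*x:
2y * dy/dx = 3x^2 + 10
dy/dx = (3x^2 + 10)/(2y)
Numerator: 3*9^2 + 10 = 253
Denominator: 2*28.6182 = 57.2364
dy/dx = 253/57.2364 = 4.4203

4.4203


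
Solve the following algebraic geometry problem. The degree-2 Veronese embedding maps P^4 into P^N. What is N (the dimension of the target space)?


The Veronese embedding v_d: P^n -> P^N maps each point to all
degree-d monomials in n+1 homogeneous coordinates.
N = C(n+d, d) - 1
N = C(4+2, 2) - 1
N = C(6, 2) - 1
C(6, 2) = 15
N = 15 - 1 = 14

14


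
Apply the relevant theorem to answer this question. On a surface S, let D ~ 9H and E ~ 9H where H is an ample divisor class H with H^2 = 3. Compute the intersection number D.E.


Using bilinearity of the intersection pairing on a surface S:
(aH).(bH) = ab * (H.H)
We have H^2 = 3.
D.E = (9H).(9H) = 9*9*3
= 81*3
= 243

243


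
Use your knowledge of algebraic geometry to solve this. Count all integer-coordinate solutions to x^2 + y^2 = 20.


Systematically check integer values of x where x^2 <= 20.
For each valid x, check if 20 - x^2 is a perfect square.
x=2: 20 - 4 = 16, sqrt = 4 (valid)
x=4: 20 - 16 = 4, sqrt = 2 (valid)
Total integer solutions found: 8

8


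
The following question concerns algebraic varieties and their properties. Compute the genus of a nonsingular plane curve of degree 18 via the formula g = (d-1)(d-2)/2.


Using the genus formula for smooth plane curves:
g = (d-1)(d-2)/2
g = (18-1)(18-2)/2
g = 17*16/2
g = 272/2 = 136

136


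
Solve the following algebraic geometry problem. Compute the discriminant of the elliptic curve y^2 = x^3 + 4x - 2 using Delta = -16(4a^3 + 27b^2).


Compute each component:
4a^3 = 4*4^3 = 4*64 = 256
27b^2 = 27*(-2)^2 = 27*4 = 108
4a^3 + 27b^2 = 256 + 108 = 364
Delta = -16*364 = -5824

-5824


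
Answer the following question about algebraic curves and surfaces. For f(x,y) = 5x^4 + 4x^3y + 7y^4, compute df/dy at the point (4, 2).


df/dy = 4*x^3 + 4*7*y^3
At (4,2): 4*4^3 + 4*7*2^3
= 256 + 224
= 480

480


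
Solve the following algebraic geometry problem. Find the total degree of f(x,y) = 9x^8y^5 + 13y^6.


Examine each term for its total degree (sum of exponents).
  Term '9x^8y^5' has total degree 8+5 = 13.
  Term '13y^6' has total degree 0+6 = 6.
The maximum total degree among all terms is 13.

13


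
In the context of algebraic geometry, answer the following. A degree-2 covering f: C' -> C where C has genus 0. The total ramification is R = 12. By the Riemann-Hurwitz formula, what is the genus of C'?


Riemann-Hurwitz formula: 2g' - 2 = d(2g - 2) + R
Given: d = 2, g = 0, R = 12
2g' - 2 = 2*(2*0 - 2) + 12
2g' - 2 = 2*(-2) + 12
2g' - 2 = -4 + 12 = 8
2g' = 10
g' = 5

5


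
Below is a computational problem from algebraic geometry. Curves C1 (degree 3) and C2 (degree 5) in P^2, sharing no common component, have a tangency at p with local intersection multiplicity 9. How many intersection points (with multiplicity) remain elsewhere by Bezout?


By Bezout's theorem, the total intersection number is d1 * d2.
Total = 3 * 5 = 15
Intersection multiplicity at p = 9
Remaining intersections = 15 - 9 = 6

6


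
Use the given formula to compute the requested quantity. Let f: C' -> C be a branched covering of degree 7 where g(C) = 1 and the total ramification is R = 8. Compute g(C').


Riemann-Hurwitz formula: 2g' - 2 = d(2g - 2) + R
Given: d = 7, g = 1, R = 8
2g' - 2 = 7*(2*1 - 2) + 8
2g' - 2 = 7*0 + 8
2g' - 2 = 0 + 8 = 8
2g' = 10
g' = 5

5


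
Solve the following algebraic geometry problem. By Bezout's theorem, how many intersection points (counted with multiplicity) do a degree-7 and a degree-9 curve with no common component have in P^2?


Bezout's theorem states the intersection count equals the product of degrees.
Intersection count = 7 * 9 = 63

63


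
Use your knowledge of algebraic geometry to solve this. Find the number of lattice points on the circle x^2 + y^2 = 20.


Systematically check integer values of x where x^2 <= 20.
For each valid x, check if 20 - x^2 is a perfect square.
x=2: 20 - 4 = 16, sqrt = 4 (valid)
x=4: 20 - 16 = 4, sqrt = 2 (valid)
Total integer solutions found: 8

8


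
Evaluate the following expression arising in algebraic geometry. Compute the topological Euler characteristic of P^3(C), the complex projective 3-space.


The complex projective space P^3 has one cell in each even real dimension 0, 2, ..., 6.
The cohomology groups are H^{2k}(P^3) = Z for k = 0,...,3, and 0 otherwise.
Euler characteristic = sum of Betti numbers = 1 per even-dimensional cohomology group.
chi(P^3) = 3 + 1 = 4

4


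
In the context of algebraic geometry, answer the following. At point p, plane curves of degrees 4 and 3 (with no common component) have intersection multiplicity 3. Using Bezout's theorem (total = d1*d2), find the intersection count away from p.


By Bezout's theorem, the total intersection number is d1 * d2.
Total = 4 * 3 = 12
Intersection multiplicity at p = 3
Remaining intersections = 12 - 3 = 9

9


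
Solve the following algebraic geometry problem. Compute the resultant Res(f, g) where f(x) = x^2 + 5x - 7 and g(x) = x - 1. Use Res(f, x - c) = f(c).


For Res(f, x - c), we evaluate f at x = c.
f(1) = 1^2 + 5*1 - 7
= 1 + 5 - 7
= 6 - 7 = -1
Res(f, g) = -1

-1


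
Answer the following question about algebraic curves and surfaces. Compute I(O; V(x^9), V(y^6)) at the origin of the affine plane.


The intersection multiplicity of V(x^a) and V(y^b) at the origin is:
I(O; V(x^9), V(y^6)) = dim_k(k[x,y]/(x^9, y^6))
A basis for k[x,y]/(x^9, y^6) is the set of monomials x^i * y^j
where 0 <= i < 9 and 0 <= j < 6.
The number of such monomials is 9 * 6 = 54

54


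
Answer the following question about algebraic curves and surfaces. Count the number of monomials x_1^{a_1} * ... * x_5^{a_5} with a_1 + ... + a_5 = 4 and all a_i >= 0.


The number of degree-4 monomials in 5 variables is C(d+n-1, n-1).
= C(4+5-1, 5-1) = C(8, 4)
= 70

70


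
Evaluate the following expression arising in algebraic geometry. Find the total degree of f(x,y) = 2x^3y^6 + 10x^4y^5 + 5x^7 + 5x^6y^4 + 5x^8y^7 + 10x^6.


Examine each term for its total degree (sum of exponents).
  Term '2x^3y^6' has total degree 3+6 = 9.
  Term '10x^4y^5' has total degree 4+5 = 9.
  Term '5x^7' has total degree 7+0 = 7.
  Term '5x^6y^4' has total degree 6+4 = 10.
  Term '5x^8y^7' has total degree 8+7 = 15.
  Term '10x^6' has total degree 6+0 = 6.
The maximum total degree among all terms is 15.

15


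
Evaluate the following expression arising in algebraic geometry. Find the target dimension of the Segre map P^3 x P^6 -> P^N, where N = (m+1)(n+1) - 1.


The Segre embedding maps P^m x P^n into P^N via
all products of coordinates from each factor.
N = (m+1)(n+1) - 1
N = (3+1)(6+1) - 1
N = 4*7 - 1
N = 28 - 1 = 27

27


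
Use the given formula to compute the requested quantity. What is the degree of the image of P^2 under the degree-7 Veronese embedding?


The Veronese variety v_7(P^2) has degree d^r.
d^r = 7^2 = 49

49


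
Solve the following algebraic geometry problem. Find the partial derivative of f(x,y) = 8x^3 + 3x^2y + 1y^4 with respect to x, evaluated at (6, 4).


df/dx = 3*8*x^2 + 2*3*x^1*y
At (6,4): 3*8*6^2 + 2*3*6^1*4
= 864 + 144
= 1008

1008


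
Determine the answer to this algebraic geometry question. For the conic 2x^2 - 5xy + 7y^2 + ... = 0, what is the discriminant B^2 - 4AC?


The discriminant of a conic Ax^2 + Bxy + Cy^2 + ... = 0 is B^2 - 4AC.
B^2 = (-5)^2 = 25
4AC = 4*2*7 = 56
Discriminant = 25 - 56 = -31

-31


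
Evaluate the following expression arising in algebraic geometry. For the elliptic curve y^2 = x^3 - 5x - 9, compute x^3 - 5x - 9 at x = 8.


Compute x^3 - 5x - 9 at x = 8:
x^3 = 8^3 = 512
(-5)*x = (-5)*8 = -40
Sum: 512 - 40 - 9 = 463

463


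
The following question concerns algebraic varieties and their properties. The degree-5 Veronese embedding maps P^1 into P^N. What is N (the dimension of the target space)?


The Veronese embedding v_d: P^n -> P^N maps each point to all
degree-d monomials in n+1 homogeneous coordinates.
N = C(n+d, d) - 1
N = C(1+5, 5) - 1
N = C(6, 5) - 1
C(6, 5) = 6
N = 6 - 1 = 5

5


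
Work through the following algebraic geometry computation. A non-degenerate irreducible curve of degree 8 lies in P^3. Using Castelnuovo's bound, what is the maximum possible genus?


Castelnuovo's bound: write d - 1 = m(r-1) + epsilon with 0 <= epsilon < r-1.
d - 1 = 8 - 1 = 7
r - 1 = 3 - 1 = 2
7 = 3*2 + 1, so m = 3, epsilon = 1
pi(d, r) = m(m-1)(r-1)/2 + m*epsilon
= 3*2*2/2 + 3*1
= 12/2 + 3
= 6 + 3 = 9

9


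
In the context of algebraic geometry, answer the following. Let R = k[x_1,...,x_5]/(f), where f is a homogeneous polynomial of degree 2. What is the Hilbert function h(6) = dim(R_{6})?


For R = k[x_1,...,x_n]/(f) with f homogeneous of degree e:
The Hilbert series is (1 - t^e)/(1 - t)^n.
So h(d) = C(d+n-1, n-1) - C(d-e+n-1, n-1) for d >= e.
With n=5, e=2, d=6:
C(6+5-1, 5-1) = C(10, 4) = 210
C(6-2+5-1, 5-1) = C(8, 4) = 70
h(6) = 210 - 70 = 140

140


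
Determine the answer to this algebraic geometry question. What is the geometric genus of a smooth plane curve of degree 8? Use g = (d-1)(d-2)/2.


Using the genus formula for smooth plane curves:
g = (d-1)(d-2)/2
g = (8-1)(8-2)/2
g = 7*6/2
g = 42/2 = 21

21


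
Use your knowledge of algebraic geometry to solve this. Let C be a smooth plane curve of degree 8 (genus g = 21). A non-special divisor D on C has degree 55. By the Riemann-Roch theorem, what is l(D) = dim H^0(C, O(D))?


First, compute the genus of a smooth plane curve of degree 8:
g = (d-1)(d-2)/2 = (8-1)(8-2)/2 = 21
For a non-special divisor D (i.e., h^1(D) = 0), Riemann-Roch gives:
l(D) = deg(D) - g + 1
Since deg(D) = 55 >= 2g - 1 = 41, D is non-special.
l(D) = 55 - 21 + 1 = 35

35


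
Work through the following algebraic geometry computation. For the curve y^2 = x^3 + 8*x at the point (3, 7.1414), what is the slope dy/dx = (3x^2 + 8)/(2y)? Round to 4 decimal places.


Using implicit differentiation of y^2 = x^3 + 8*x:
2y * dy/dx = 3x^2 + 8
dy/dx = (3x^2 + 8)/(2y)
Numerator: 3*3^2 + 8 = 35
Denominator: 2*7.1414 = 14.2828
dy/dx = 35/14.2828 = 2.4505

2.4505


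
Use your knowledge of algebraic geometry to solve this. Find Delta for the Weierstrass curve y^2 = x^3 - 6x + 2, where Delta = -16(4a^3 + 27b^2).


Compute each component:
4a^3 = 4*(-6)^3 = 4*(-216) = -864
27b^2 = 27*2^2 = 27*4 = 108
4a^3 + 27b^2 = -864 + 108 = -756
Delta = -16*(-756) = 12096

12096


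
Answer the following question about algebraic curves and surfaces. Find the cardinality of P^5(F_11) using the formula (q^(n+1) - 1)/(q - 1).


P^5(F_11) has (q^(n+1) - 1)/(q - 1) points.
= 11^5 + 11^4 + 11^3 + 11^2 + 11^1 + 11^0
= 161051 + 14641 + 1331 + 121 + 11 + 1
= 177156

177156


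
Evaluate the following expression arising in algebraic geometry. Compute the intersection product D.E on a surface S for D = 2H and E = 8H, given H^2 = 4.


Using bilinearity of the intersection pairing on a surface S:
(aH).(bH) = ab * (H.H)
We have H^2 = 4.
D.E = (2H).(8H) = 2*8*4
= 16*4
= 64

64


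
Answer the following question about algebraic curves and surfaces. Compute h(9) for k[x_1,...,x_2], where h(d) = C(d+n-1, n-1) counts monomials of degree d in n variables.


The Hilbert function for the polynomial ring in 2 variables is:
h(d) = C(d+n-1, n-1)
h(9) = C(9+2-1, 2-1) = C(10, 1)
= 10! / (1! * 9!)
= 10

10


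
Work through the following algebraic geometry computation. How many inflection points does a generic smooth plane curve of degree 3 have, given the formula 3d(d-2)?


For a general smooth plane curve C of degree d, the inflection points are
the intersection of C with its Hessian curve, which has degree 3(d-2).
By Bezout, the total intersection number is d * 3(d-2) = 3 * 3 = 9.
For a general curve every flex is ordinary, so each contributes
multiplicity 1 to C·Hess(C), and the number of distinct inflection
points is 3d(d-2).
Inflection points = 3*3*(3-2) = 3*3*1 = 9

9


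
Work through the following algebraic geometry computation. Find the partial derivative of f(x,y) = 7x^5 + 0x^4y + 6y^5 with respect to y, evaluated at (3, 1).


df/dy = 0*x^4 + 5*6*y^4
At (3,1): 0*3^4 + 5*6*1^4
= 0 + 30
= 30

30


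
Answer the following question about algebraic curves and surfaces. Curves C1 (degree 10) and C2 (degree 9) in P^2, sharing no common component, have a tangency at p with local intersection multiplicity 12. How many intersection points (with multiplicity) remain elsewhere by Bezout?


By Bezout's theorem, the total intersection number is d1 * d2.
Total = 10 * 9 = 90
Intersection multiplicity at p = 12
Remaining intersections = 90 - 12 = 78

78


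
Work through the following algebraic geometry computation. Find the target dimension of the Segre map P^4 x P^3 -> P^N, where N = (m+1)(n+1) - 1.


The Segre embedding maps P^m x P^n into P^N via
all products of coordinates from each factor.
N = (m+1)(n+1) - 1
N = (4+1)(3+1) - 1
N = 5*4 - 1
N = 20 - 1 = 19

19


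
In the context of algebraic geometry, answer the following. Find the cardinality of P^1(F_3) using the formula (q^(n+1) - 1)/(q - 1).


P^1(F_3) has (q^(n+1) - 1)/(q - 1) points.
= 3^1 + 3^0
= 3 + 1
= 4

4


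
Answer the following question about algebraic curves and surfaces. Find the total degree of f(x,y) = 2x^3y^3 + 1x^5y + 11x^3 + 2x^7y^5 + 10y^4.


Examine each term for its total degree (sum of exponents).
  Term '2x^3y^3' has total degree 3+3 = 6.
  Term '1x^5y' has total degree 5+1 = 6.
  Term '11x^3' has total degree 3+0 = 3.
  Term '2x^7y^5' has total degree 7+5 = 12.
  Term '10y^4' has total degree 0+4 = 4.
The maximum total degree among all terms is 12.

12


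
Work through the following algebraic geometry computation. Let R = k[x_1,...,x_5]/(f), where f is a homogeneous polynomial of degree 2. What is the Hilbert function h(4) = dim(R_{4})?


For R = k[x_1,...,x_n]/(f) with f homogeneous of degree e:
The Hilbert series is (1 - t^e)/(1 - t)^n.
So h(d) = C(d+n-1, n-1) - C(d-e+n-1, n-1) for d >= e.
With n=5, e=2, d=4:
C(4+5-1, 5-1) = C(8, 4) = 70
C(4-2+5-1, 5-1) = C(6, 4) = 15
h(4) = 70 - 15 = 55

55


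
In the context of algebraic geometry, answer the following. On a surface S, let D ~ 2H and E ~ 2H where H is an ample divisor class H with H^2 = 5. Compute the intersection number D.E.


Using bilinearity of the intersection pairing on a surface S:
(aH).(bH) = ab * (H.H)
We have H^2 = 5.
D.E = (2H).(2H) = 2*2*5
= 4*5
= 20

20


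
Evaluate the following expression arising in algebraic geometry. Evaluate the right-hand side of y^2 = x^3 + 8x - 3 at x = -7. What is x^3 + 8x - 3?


Compute x^3 + 8x - 3 at x = -7:
x^3 = (-7)^3 = -343
8*x = 8*(-7) = -56
Sum: -343 - 56 - 3 = -402

-402


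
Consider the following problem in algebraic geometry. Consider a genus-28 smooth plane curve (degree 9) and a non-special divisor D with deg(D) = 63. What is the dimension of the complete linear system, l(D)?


First, compute the genus of a smooth plane curve of degree 9:
g = (d-1)(d-2)/2 = (9-1)(9-2)/2 = 28
For a non-special divisor D (i.e., h^1(D) = 0), Riemann-Roch gives:
l(D) = deg(D) - g + 1
Since deg(D) = 63 >= 2g - 1 = 55, D is non-special.
l(D) = 63 - 28 + 1 = 36

36


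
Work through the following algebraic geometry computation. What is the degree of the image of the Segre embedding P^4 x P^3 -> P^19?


The degree of the Segre variety P^4 x P^3 is C(m+n, m).
= C(7, 4)
= 35

35


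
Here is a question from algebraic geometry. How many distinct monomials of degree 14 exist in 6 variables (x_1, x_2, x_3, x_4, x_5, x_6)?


The number of degree-14 monomials in 6 variables is C(d+n-1, n-1).
= C(14+6-1, 6-1) = C(19, 5)
= 11628

11628


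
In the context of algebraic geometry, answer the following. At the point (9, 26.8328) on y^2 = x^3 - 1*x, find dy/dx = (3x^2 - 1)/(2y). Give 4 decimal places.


Using implicit differentiation of y^2 = x^3 - 1*x:
2y * dy/dx = 3x^2 - 1
dy/dx = (3x^2 - 1)/(2y)
Numerator: 3*9^2 - 1 = 242
Denominator: 2*26.8328 = 53.6656
dy/dx = 242/53.6656 = 4.5094

4.5094


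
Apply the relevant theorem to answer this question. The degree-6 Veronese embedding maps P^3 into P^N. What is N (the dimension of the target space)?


The Veronese embedding v_d: P^n -> P^N maps each point to all
degree-d monomials in n+1 homogeneous coordinates.
N = C(n+d, d) - 1
N = C(3+6, 6) - 1
N = C(9, 6) - 1
C(9, 6) = 84
N = 84 - 1 = 83

83


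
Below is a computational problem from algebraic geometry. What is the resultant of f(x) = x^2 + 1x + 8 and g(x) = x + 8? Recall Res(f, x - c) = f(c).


For Res(f, x - c), we evaluate f at x = c.
f(-8) = (-8)^2 + 1*(-8) + 8
= 64 - 8 + 8
= 56 + 8 = 64
Res(f, g) = 64

64


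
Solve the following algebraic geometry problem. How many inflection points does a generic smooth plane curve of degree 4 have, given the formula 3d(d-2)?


For a general smooth plane curve C of degree d, the inflection points are
the intersection of C with its Hessian curve, which has degree 3(d-2).
By Bezout, the total intersection number is d * 3(d-2) = 4 * 6 = 24.
For a general curve every flex is ordinary, so each contributes
multiplicity 1 to C·Hess(C), and the number of distinct inflection
points is 3d(d-2).
Inflection points = 3*4*(4-2) = 3*4*2 = 24

24


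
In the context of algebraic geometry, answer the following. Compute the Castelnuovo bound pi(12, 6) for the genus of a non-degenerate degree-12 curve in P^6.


Castelnuovo's bound: write d - 1 = m(r-1) + epsilon with 0 <= epsilon < r-1.
d - 1 = 12 - 1 = 11
r - 1 = 6 - 1 = 5
11 = 2*5 + 1, so m = 2, epsilon = 1
pi(d, r) = m(m-1)(r-1)/2 + m*epsilon
= 2*1*5/2 + 2*1
= 10/2 + 2
= 5 + 2 = 7

7


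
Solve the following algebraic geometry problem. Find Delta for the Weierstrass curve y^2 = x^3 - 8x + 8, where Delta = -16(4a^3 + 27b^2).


Compute each component:
4a^3 = 4*(-8)^3 = 4*(-512) = -2048
27b^2 = 27*8^2 = 27*64 = 1728
4a^3 + 27b^2 = -2048 + 1728 = -320
Delta = -16*(-320) = 5120

5120


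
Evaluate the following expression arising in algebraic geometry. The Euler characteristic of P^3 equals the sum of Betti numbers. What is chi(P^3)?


The complex projective space P^3 has one cell in each even real dimension 0, 2, ..., 6.
The cohomology groups are H^{2k}(P^3) = Z for k = 0,...,3, and 0 otherwise.
Euler characteristic = sum of Betti numbers = 1 per even-dimensional cohomology group.
chi(P^3) = 3 + 1 = 4

4


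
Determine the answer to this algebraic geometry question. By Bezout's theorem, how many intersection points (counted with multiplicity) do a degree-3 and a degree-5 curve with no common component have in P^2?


Bezout's theorem states the intersection count equals the product of degrees.
Intersection count = 3 * 5 = 15

15


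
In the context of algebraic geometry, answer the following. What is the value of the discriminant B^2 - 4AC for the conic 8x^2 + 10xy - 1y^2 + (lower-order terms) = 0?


The discriminant of a conic Ax^2 + Bxy + Cy^2 + ... = 0 is B^2 - 4AC.
B^2 = 10^2 = 100
4AC = 4*8*(-1) = -32
Discriminant = 100 + 32 = 132

132


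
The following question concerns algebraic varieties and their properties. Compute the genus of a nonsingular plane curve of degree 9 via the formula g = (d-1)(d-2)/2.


Using the genus formula for smooth plane curves:
g = (d-1)(d-2)/2
g = (9-1)(9-2)/2
g = 8*7/2
g = 56/2 = 28

28


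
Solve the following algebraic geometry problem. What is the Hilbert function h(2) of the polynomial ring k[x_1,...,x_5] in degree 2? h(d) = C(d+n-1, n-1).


The Hilbert function for the polynomial ring in 5 variables is:
h(d) = C(d+n-1, n-1)
h(2) = C(2+5-1, 5-1) = C(6, 4)
= 6! / (4! * 2!)
= 15

15


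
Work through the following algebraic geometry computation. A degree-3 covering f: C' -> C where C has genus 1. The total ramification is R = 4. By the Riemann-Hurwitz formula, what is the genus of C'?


Riemann-Hurwitz formula: 2g' - 2 = d(2g - 2) + R
Given: d = 3, g = 1, R = 4
2g' - 2 = 3*(2*1 - 2) + 4
2g' - 2 = 3*0 + 4
2g' - 2 = 0 + 4 = 4
2g' = 6
g' = 3

3


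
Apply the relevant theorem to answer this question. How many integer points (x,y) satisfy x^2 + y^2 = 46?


Systematically check integer values of x where x^2 <= 46.
For each valid x, check if 46 - x^2 is a perfect square.
Total integer solutions found: 0

0


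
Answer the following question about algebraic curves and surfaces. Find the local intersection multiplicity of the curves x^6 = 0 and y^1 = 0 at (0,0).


The intersection multiplicity of V(x^a) and V(y^b) at the origin is:
I(O; V(x^6), V(y^1)) = dim_k(k[x,y]/(x^6, y^1))
A basis for k[x,y]/(x^6, y^1) is the set of monomials x^i * y^j
where 0 <= i < 6 and 0 <= j < 1.
The number of such monomials is 6 * 1 = 6

6


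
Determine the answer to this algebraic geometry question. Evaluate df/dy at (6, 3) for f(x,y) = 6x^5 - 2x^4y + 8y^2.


df/dy = (-2)*x^4 + 2*8*y^1
At (6,3): (-2)*6^4 + 2*8*3^1
= -2592 + 48
= -2544

-2544


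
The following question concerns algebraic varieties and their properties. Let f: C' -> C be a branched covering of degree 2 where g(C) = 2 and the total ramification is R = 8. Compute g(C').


Riemann-Hurwitz formula: 2g' - 2 = d(2g - 2) + R
Given: d = 2, g = 2, R = 8
2g' - 2 = 2*(2*2 - 2) + 8
2g' - 2 = 2*2 + 8
2g' - 2 = 4 + 8 = 12
2g' = 14
g' = 7

7


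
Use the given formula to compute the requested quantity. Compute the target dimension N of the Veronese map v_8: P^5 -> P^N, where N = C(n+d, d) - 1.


The Veronese embedding v_d: P^n -> P^N maps each point to all
degree-d monomials in n+1 homogeneous coordinates.
N = C(n+d, d) - 1
N = C(5+8, 8) - 1
N = C(13, 8) - 1
C(13, 8) = 1287
N = 1287 - 1 = 1286

1286


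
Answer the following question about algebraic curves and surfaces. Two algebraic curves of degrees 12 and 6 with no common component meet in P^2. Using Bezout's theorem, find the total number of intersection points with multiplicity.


Bezout's theorem states the intersection count equals the product of degrees.
Intersection count = 12 * 6 = 72

72


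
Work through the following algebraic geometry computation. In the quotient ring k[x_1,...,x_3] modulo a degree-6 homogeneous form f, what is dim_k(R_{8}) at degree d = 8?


For R = k[x_1,...,x_n]/(f) with f homogeneous of degree e:
The Hilbert series is (1 - t^e)/(1 - t)^n.
So h(d) = C(d+n-1, n-1) - C(d-e+n-1, n-1) for d >= e.
With n=3, e=6, d=8:
C(8+3-1, 3-1) = C(10, 2) = 45
C(8-6+3-1, 3-1) = C(4, 2) = 6
h(8) = 45 - 6 = 39

39


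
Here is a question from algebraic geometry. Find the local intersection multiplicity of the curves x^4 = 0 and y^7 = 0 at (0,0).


The intersection multiplicity of V(x^a) and V(y^b) at the origin is:
I(O; V(x^4), V(y^7)) = dim_k(k[x,y]/(x^4, y^7))
A basis for k[x,y]/(x^4, y^7) is the set of monomials x^i * y^j
where 0 <= i < 4 and 0 <= j < 7.
The number of such monomials is 4 * 7 = 28

28


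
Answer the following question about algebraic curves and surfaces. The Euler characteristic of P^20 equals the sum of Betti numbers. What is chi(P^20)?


The complex projective space P^20 has one cell in each even real dimension 0, 2, ..., 40.
The cohomology groups are H^{2k}(P^20) = Z for k = 0,...,20, and 0 otherwise.
Euler characteristic = sum of Betti numbers = 1 per even-dimensional cohomology group.
chi(P^20) = 20 + 1 = 21

21


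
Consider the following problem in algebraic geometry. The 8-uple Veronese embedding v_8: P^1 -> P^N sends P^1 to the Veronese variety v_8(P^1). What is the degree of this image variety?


The Veronese variety v_8(P^1) has degree d^r.
d^r = 8^1 = 8

8


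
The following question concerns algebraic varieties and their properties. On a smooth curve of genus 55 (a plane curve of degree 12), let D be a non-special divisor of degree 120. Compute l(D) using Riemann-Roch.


First, compute the genus of a smooth plane curve of degree 12:
g = (d-1)(d-2)/2 = (12-1)(12-2)/2 = 55
For a non-special divisor D (i.e., h^1(D) = 0), Riemann-Roch gives:
l(D) = deg(D) - g + 1
Since deg(D) = 120 >= 2g - 1 = 109, D is non-special.
l(D) = 120 - 55 + 1 = 66

66


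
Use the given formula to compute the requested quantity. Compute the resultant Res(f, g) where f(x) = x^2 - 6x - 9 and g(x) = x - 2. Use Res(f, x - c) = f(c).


For Res(f, x - c), we evaluate f at x = c.
f(2) = 2^2 - 6*2 - 9
= 4 - 12 - 9
= -8 - 9 = -17
Res(f, g) = -17

-17


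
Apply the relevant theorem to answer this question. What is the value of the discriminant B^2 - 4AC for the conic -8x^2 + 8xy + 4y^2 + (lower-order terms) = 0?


The discriminant of a conic Ax^2 + Bxy + Cy^2 + ... = 0 is B^2 - 4AC.
B^2 = 8^2 = 64
4AC = 4*(-8)*4 = -128
Discriminant = 64 + 128 = 192

192


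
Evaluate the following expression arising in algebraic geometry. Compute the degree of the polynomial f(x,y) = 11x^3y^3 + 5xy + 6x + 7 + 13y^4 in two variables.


Examine each term for its total degree (sum of exponents).
  Term '11x^3y^3' has total degree 3+3 = 6.
  Term '5xy' has total degree 1+1 = 2.
  Term '6x' has total degree 1+0 = 1.
  Term '7' has total degree 0+0 = 0.
  Term '13y^4' has total degree 0+4 = 4.
The maximum total degree among all terms is 6.

6


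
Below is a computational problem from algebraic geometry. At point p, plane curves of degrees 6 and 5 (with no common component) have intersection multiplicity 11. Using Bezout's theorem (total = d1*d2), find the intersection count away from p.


By Bezout's theorem, the total intersection number is d1 * d2.
Total = 6 * 5 = 30
Intersection multiplicity at p = 11
Remaining intersections = 30 - 11 = 19

19


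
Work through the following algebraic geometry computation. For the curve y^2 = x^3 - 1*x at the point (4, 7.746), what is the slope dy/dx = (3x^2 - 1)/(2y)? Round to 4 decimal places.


Using implicit differentiation of y^2 = x^3 - 1*x:
2y * dy/dx = 3x^2 - 1
dy/dx = (3x^2 - 1)/(2y)
Numerator: 3*4^2 - 1 = 47
Denominator: 2*7.746 = 15.492
dy/dx = 47/15.492 = 3.0338

3.0338


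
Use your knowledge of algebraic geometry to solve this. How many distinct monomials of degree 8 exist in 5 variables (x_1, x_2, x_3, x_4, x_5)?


The number of degree-8 monomials in 5 variables is C(d+n-1, n-1).
= C(8+5-1, 5-1) = C(12, 4)
= 495

495


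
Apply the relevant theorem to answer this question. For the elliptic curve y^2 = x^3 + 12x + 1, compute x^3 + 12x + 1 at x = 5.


Compute x^3 + 12x + 1 at x = 5:
x^3 = 5^3 = 125
12*x = 12*5 = 60
Sum: 125 + 60 + 1 = 186

186


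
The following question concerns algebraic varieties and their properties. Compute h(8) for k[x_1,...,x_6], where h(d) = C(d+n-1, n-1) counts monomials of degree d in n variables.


The Hilbert function for the polynomial ring in 6 variables is:
h(d) = C(d+n-1, n-1)
h(8) = C(8+6-1, 6-1) = C(13, 5)
= 13! / (5! * 8!)
= 1287

1287


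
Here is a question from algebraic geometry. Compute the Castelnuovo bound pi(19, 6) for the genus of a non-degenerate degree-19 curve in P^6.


Castelnuovo's bound: write d - 1 = m(r-1) + epsilon with 0 <= epsilon < r-1.
d - 1 = 19 - 1 = 18
r - 1 = 6 - 1 = 5
18 = 3*5 + 3, so m = 3, epsilon = 3
pi(d, r) = m(m-1)(r-1)/2 + m*epsilon
= 3*2*5/2 + 3*3
= 30/2 + 9
= 15 + 9 = 24

24


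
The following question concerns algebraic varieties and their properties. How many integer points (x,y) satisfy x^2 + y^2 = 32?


Systematically check integer values of x where x^2 <= 32.
For each valid x, check if 32 - x^2 is a perfect square.
x=4: 32 - 16 = 16, sqrt = 4 (valid)
Total integer solutions found: 4

4


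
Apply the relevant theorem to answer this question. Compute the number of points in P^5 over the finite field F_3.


P^5(F_3) has (q^(n+1) - 1)/(q - 1) points.
= 3^5 + 3^4 + 3^3 + 3^2 + 3^1 + 3^0
= 243 + 81 + 27 + 9 + 3 + 1
= 364

364


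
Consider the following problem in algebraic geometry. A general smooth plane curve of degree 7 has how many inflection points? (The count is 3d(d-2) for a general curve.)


For a general smooth plane curve C of degree d, the inflection points are
the intersection of C with its Hessian curve, which has degree 3(d-2).
By Bezout, the total intersection number is d * 3(d-2) = 7 * 15 = 105.
For a general curve every flex is ordinary, so each contributes
multiplicity 1 to C·Hess(C), and the number of distinct inflection
points is 3d(d-2).
Inflection points = 3*7*(7-2) = 3*7*5 = 105

105


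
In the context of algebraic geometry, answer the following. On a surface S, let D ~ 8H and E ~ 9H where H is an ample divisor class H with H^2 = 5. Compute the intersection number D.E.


Using bilinearity of the intersection pairing on a surface S:
(aH).(bH) = ab * (H.H)
We have H^2 = 5.
D.E = (8H).(9H) = 8*9*5
= 72*5
= 360

360


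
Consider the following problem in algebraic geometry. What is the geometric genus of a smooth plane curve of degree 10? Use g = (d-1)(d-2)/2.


Using the genus formula for smooth plane curves:
g = (d-1)(d-2)/2
g = (10-1)(10-2)/2
g = 9*8/2
g = 72/2 = 36

36


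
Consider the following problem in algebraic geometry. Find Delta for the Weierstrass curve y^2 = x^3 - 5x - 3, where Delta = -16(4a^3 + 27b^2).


Compute each component:
4a^3 = 4*(-5)^3 = 4*(-125) = -500
27b^2 = 27*(-3)^2 = 27*9 = 243
4a^3 + 27b^2 = -500 + 243 = -257
Delta = -16*(-257) = 4112

4112


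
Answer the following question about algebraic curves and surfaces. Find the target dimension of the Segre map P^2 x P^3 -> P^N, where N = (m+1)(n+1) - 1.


The Segre embedding maps P^m x P^n into P^N via
all products of coordinates from each factor.
N = (m+1)(n+1) - 1
N = (2+1)(3+1) - 1
N = 3*4 - 1
N = 12 - 1 = 11

11


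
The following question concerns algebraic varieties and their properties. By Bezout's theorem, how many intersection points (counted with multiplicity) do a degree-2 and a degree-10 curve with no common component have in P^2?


Bezout's theorem states the intersection count equals the product of degrees.
Intersection count = 2 * 10 = 20

20


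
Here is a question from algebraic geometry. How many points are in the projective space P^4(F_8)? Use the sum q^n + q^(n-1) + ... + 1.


P^4(F_8) has (q^(n+1) - 1)/(q - 1) points.
= 8^4 + 8^3 + 8^2 + 8^1 + 8^0
= 4096 + 512 + 64 + 8 + 1
= 4681

4681


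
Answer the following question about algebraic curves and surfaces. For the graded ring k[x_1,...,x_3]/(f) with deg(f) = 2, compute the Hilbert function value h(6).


For R = k[x_1,...,x_n]/(f) with f homogeneous of degree e:
The Hilbert series is (1 - t^e)/(1 - t)^n.
So h(d) = C(d+n-1, n-1) - C(d-e+n-1, n-1) for d >= e.
With n=3, e=2, d=6:
C(6+3-1, 3-1) = C(8, 2) = 28
C(6-2+3-1, 3-1) = C(6, 2) = 15
h(6) = 28 - 15 = 13

13


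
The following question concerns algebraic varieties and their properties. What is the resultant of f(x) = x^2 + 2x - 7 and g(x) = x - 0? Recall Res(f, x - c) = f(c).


For Res(f, x - c), we evaluate f at x = c.
f(0) = 0^2 + 2*0 - 7
= 0 + 0 - 7
= 0 - 7 = -7
Res(f, g) = -7

-7


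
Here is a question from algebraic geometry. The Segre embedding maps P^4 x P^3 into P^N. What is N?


The Segre embedding maps P^m x P^n into P^N via
all products of coordinates from each factor.
N = (m+1)(n+1) - 1
N = (4+1)(3+1) - 1
N = 5*4 - 1
N = 20 - 1 = 19

19


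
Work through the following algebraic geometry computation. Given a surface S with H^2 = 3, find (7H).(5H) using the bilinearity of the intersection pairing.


Using bilinearity of the intersection pairing on a surface S:
(aH).(bH) = ab * (H.H)
We have H^2 = 3.
D.E = (7H).(5H) = 7*5*3
= 35*3
= 105

105


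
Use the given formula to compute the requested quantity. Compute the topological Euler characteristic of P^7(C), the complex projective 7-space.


The complex projective space P^7 has one cell in each even real dimension 0, 2, ..., 14.
The cohomology groups are H^{2k}(P^7) = Z for k = 0,...,7, and 0 otherwise.
Euler characteristic = sum of Betti numbers = 1 per even-dimensional cohomology group.
chi(P^7) = 7 + 1 = 8

8


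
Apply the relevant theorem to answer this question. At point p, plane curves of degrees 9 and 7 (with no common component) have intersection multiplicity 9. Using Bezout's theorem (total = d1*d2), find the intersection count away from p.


By Bezout's theorem, the total intersection number is d1 * d2.
Total = 9 * 7 = 63
Intersection multiplicity at p = 9
Remaining intersections = 63 - 9 = 54

54
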